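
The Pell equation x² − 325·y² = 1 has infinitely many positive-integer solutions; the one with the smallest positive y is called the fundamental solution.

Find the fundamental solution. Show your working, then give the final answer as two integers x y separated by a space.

649 36

√325 = [18; 36, …], period ℓ=1 (odd) → k=1
i=0: a=18 ⇒ p=18, q=1
i=1: a=36 ⇒ p=649, q=36
(x₁, y₁) = (649, 36);  649² − 325·36² = 1 ✓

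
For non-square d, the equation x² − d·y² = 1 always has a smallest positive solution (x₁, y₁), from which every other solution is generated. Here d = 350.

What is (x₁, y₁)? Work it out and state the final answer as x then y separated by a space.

d=350: √d = [18; 1,2,2,2,1,36] (ℓ=6, even), read p_5/q_5
a_0=18:  p_0=18·1+0=18,  q_0=18·0+1=1
…
a_4=2:  p_4=2·131+56=318,  q_4=2·7+3=17
a_5=1:  p_5=1·318+131=449,  q_5=1·17+7=24
fundamental: x₁=449, y₁=24  (since 201601 − 350·576 = 1)

449 24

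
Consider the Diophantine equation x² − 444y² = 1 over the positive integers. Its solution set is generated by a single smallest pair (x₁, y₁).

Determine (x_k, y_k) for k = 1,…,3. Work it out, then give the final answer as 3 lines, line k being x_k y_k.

√444 → a₀=21, period (14,42); ℓ=2 even so k=1
step 0: (21, 1)  from 21·(1,0) + (0,1)
step 1: (295, 14)  from 14·(21,1) + (1,0)
→ (295, 14).  Check: 295²=87025, 444·14²=87024, difference 1.
(295+14√444)^2 = 174049 + 8260√444
(295+14√444)^3 = 102688615 + 4873386√444

295 14
174049 8260
102688615 4873386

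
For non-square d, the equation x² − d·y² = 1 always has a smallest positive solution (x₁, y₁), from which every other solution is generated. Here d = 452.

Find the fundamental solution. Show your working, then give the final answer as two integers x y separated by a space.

1204353 56648

√452 → a₀=21, period (3,1,5,3,10,3,5,1,3,42); ℓ=10 even so k=9
i=0: a=21 ⇒ p=21, q=1
…
i=2: a=1 ⇒ p=85, q=4
…
i=4: a=3 ⇒ p=1552, q=73
i=5: a=10 ⇒ p=16009, q=753
i=6: a=3 ⇒ p=49579, q=2332
…
i=8: a=1 ⇒ p=313483, q=14745
i=9: a=3 ⇒ p=1204353, q=56648
→ (1204353, 56648).  Check: 1204353²=1450466148609, 452·56648²=1450466148608, difference 1.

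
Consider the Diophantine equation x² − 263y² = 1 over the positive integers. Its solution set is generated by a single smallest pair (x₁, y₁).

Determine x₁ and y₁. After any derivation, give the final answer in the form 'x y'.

139128 8579

[16; 4,1,1,1,1,15,1,1,1,1,4,32] for √263; ℓ=12 ⇒ convergent index 11
a_0=16:  p_0=16·1+0=16,  q_0=16·0+1=1
a_1=4:  p_1=4·16+1=65,  q_1=4·1+0=4
…
a_3=1:  p_3=1·81+65=146,  q_3=1·5+4=9
…
a_5=1:  p_5=1·227+146=373,  q_5=1·14+9=23
a_6=15:  p_6=15·373+227=5822,  q_6=15·23+14=359
a_7=1:  p_7=1·5822+373=6195,  q_7=1·359+23=382
a_8=1:  p_8=1·6195+5822=12017,  q_8=1·382+359=741
a_9=1:  p_9=1·12017+6195=18212,  q_9=1·741+382=1123
a_10=1:  p_10=1·18212+12017=30229,  q_10=1·1123+741=1864
a_11=4:  p_11=4·30229+18212=139128,  q_11=4·1864+1123=8579
(x₁, y₁) = (139128, 8579);  139128² − 263·8579² = 1 ✓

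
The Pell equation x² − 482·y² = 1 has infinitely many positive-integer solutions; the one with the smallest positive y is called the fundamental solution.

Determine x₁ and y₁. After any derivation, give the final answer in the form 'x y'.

483 22

[21; 1,20,1,42] for √482; ℓ=4 ⇒ convergent index 3
k=0  a_k=21  p_k/q_k = 21/1
k=1  a_k=1  p_k/q_k = 22/1
k=2  a_k=20  p_k/q_k = 461/21
k=3  a_k=1  p_k/q_k = 483/22
(x₁, y₁) = (483, 22);  483² − 482·22² = 1 ✓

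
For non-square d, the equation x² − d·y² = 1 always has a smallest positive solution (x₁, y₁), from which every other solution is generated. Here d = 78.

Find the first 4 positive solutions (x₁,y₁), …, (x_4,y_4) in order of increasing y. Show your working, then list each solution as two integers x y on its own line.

53 6
5617 636
595349 67410
63101377 7144824

√78 = [8; 1,4,1,16, …], period ℓ=4 (even) → k=3
i=0: a=8 ⇒ p=8, q=1
…
i=2: a=4 ⇒ p=44, q=5
i=3: a=1 ⇒ p=53, q=6
→ (53, 6).  Check: 53²=2809, 78·6²=2808, difference 1.
(53+6√78)^2 = 5617 + 636√78
(53+6√78)^3 = 595349 + 67410√78
(53+6√78)^4 = 63101377 + 7144824√78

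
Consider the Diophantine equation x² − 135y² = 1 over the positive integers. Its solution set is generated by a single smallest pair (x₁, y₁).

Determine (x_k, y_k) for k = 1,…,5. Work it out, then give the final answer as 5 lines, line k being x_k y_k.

244 21
119071 10248
58106404 5001003
28355806081 2440479216
13837575261124 1190948856405

√135 → a₀=11, period (1,1,1,1,1,1,1,22); ℓ=8 even so k=7
step 0: (11, 1)  from 11·(1,0) + (0,1)
…
step 3: (35, 3)  from 1·(23,2) + (12,1)
…
step 5: (93, 8)  from 1·(58,5) + (35,3)
step 6: (151, 13)  from 1·(93,8) + (58,5)
step 7: (244, 21)  from 1·(151,13) + (93,8)
→ (244, 21).  Check: 244²=59536, 135·21²=59535, difference 1.
n=2: (244,21)∘(244,21) = (244·244+135·21·21, 244·21+21·244) = (119071,10248)
n=3: (119071,10248)∘(244,21) = (244·119071+135·21·10248, 244·10248+21·119071) = (58106404,5001003)
n=4: (58106404,5001003)∘(244,21) = (244·58106404+135·21·5001003, 244·5001003+21·58106404) = (28355806081,2440479216)
n=5: (28355806081,2440479216)∘(244,21) = (244·28355806081+135·21·2440479216, 244·2440479216+21·28355806081) = (13837575261124,1190948856405)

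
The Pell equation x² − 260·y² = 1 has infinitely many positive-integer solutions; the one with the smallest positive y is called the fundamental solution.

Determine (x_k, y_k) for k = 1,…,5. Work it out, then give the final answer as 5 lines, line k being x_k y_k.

√260 = [16; 8,32, …], period ℓ=2 (even) → k=1
i=0: a=16 ⇒ p=16, q=1
i=1: a=8 ⇒ p=129, q=8
(x₁, y₁) = (129, 8);  129² − 260·8² = 1 ✓
k=2:  x_2 = 129·129+260·8·8 = 33281,  y_2 = 129·8+8·129 = 2064
k=3:  x_3 = 129·33281+260·8·2064 = 8586369,  y_3 = 129·2064+8·33281 = 532504
k=4:  x_4 = 129·8586369+260·8·532504 = 2215249921,  y_4 = 129·532504+8·8586369 = 137383968
k=5:  x_5 = 129·2215249921+260·8·137383968 = 571525893249,  y_5 = 129·137383968+8·2215249921 = 35444531240

129 8
33281 2064
8586369 532504
2215249921 137383968
571525893249 35444531240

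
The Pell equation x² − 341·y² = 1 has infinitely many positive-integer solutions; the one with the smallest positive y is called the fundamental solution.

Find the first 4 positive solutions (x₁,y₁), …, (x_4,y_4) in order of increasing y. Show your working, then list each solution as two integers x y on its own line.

10626551 575460
225847172311201 12230310076920
4799952989541519968951 259932027556408030380
102013890481930631287980124801 5524361894723138392975161840

√341 → a₀=18, period (2,6,1,8,2,…,6,2,36); ℓ=14 even so k=13
a_0=18:  p_0=18·1+0=18,  q_0=18·0+1=1
a_1=2:  p_1=2·18+1=37,  q_1=2·1+0=2
a_2=6:  p_2=6·37+18=240,  q_2=6·2+1=13
a_3=1:  p_3=1·240+37=277,  q_3=1·13+2=15
a_4=8:  p_4=8·277+240=2456,  q_4=8·15+13=133
a_5=2:  p_5=2·2456+277=5189,  q_5=2·133+15=281
a_6=1:  p_6=1·5189+2456=7645,  q_6=1·281+133=414
a_7=2:  p_7=2·7645+5189=20479,  q_7=2·414+281=1109
a_8=1:  p_8=1·20479+7645=28124,  q_8=1·1109+414=1523
a_9=2:  p_9=2·28124+20479=76727,  q_9=2·1523+1109=4155
…
a_11=1:  p_11=1·641940+76727=718667,  q_11=1·34763+4155=38918
a_12=6:  p_12=6·718667+641940=4953942,  q_12=6·38918+34763=268271
a_13=2:  p_13=2·4953942+718667=10626551,  q_13=2·268271+38918=575460
→ (10626551, 575460).  Check: 10626551²=112923586155601, 341·575460²=112923586155600, difference 1.
(10626551+575460√341)^2 = 225847172311201 + 12230310076920√341
(10626551+575460√341)^3 = 4799952989541519968951 + 259932027556408030380√341
(10626551+575460√341)^4 = 102013890481930631287980124801 + 5524361894723138392975161840√341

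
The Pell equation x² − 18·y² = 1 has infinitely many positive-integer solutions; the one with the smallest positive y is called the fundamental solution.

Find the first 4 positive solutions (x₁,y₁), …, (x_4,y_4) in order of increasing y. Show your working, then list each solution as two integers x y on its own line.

[4; 4,8] for √18; ℓ=2 ⇒ convergent index 1
i=0: a=4 ⇒ p=4, q=1
i=1: a=4 ⇒ p=17, q=4
→ (17, 4).  Check: 17²=289, 18·4²=288, difference 1.
(17+4√18)^2 = 577 + 136√18
(17+4√18)^3 = 19601 + 4620√18
(17+4√18)^4 = 665857 + 156944√18

17 4
577 136
19601 4620
665857 156944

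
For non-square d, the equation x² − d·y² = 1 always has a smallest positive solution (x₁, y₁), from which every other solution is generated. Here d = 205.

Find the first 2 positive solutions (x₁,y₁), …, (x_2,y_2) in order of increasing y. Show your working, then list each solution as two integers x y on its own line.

39689 2772
3150433441 220035816

√205 → a₀=14, period (3,6,1,4,1,6,3,28); ℓ=8 even so k=7
step 0: (14, 1)  from 14·(1,0) + (0,1)
step 1: (43, 3)  from 3·(14,1) + (1,0)
…
step 3: (315, 22)  from 1·(272,19) + (43,3)
step 4: (1532, 107)  from 4·(315,22) + (272,19)
step 5: (1847, 129)  from 1·(1532,107) + (315,22)
step 6: (12614, 881)  from 6·(1847,129) + (1532,107)
step 7: (39689, 2772)  from 3·(12614,881) + (1847,129)
→ (39689, 2772).  Check: 39689²=1575216721, 205·2772²=1575216720, difference 1.
k=2:  x_2 = 39689·39689+205·2772·2772 = 3150433441,  y_2 = 39689·2772+2772·39689 = 220035816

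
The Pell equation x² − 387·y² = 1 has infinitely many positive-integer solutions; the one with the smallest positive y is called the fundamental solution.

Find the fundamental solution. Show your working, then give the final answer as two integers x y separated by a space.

3482 177

√387 = [19; 1,2,19,2,1,38, …], period ℓ=6 (even) → k=5
step 0: (19, 1)  from 19·(1,0) + (0,1)
…
step 3: (1141, 58)  from 19·(59,3) + (20,1)
step 4: (2341, 119)  from 2·(1141,58) + (59,3)
step 5: (3482, 177)  from 1·(2341,119) + (1141,58)
(x₁, y₁) = (3482, 177);  3482² − 387·177² = 1 ✓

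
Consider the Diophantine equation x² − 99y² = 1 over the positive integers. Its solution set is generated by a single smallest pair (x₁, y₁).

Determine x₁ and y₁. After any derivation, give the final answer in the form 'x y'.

d=99: √d = [9; 1,18] (ℓ=2, even), read p_1/q_1
step 0: (9, 1)  from 9·(1,0) + (0,1)
step 1: (10, 1)  from 1·(9,1) + (1,0)
(x₁, y₁) = (10, 1);  10² − 99·1² = 1 ✓

10 1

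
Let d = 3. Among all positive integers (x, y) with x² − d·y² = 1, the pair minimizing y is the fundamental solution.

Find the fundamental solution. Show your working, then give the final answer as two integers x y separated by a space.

2 1

√3 = [1; 1,2, …], period ℓ=2 (even) → k=1
i=0: a=1 ⇒ p=1, q=1
i=1: a=1 ⇒ p=2, q=1
(x₁, y₁) = (2, 1);  2² − 3·1² = 1 ✓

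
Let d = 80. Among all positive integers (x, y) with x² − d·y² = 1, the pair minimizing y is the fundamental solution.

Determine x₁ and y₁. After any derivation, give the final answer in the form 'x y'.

√80 = [8; 1,16, …], period ℓ=2 (even) → k=1
a_0=8:  p_0=8·1+0=8,  q_0=8·0+1=1
a_1=1:  p_1=1·8+1=9,  q_1=1·1+0=1
(x₁, y₁) = (9, 1);  9² − 80·1² = 1 ✓

9 1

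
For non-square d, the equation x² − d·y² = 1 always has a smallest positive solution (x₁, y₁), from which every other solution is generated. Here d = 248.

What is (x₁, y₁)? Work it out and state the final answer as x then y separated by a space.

d=248: √d = [15; 1,2,1,30] (ℓ=4, even), read p_3/q_3
step 0: (15, 1)  from 15·(1,0) + (0,1)
…
step 2: (47, 3)  from 2·(16,1) + (15,1)
step 3: (63, 4)  from 1·(47,3) + (16,1)
fundamental: x₁=63, y₁=4  (since 3969 − 248·16 = 1)

63 4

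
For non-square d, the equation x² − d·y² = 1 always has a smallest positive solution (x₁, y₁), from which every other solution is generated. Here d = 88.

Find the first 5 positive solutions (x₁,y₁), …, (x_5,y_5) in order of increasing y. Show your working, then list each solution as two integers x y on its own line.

√88 = [9; 2,1,1,1,2,18, …], period ℓ=6 (even) → k=5
a_0=9:  p_0=9·1+0=9,  q_0=9·0+1=1
a_1=2:  p_1=2·9+1=19,  q_1=2·1+0=2
…
a_3=1:  p_3=1·28+19=47,  q_3=1·3+2=5
a_4=1:  p_4=1·47+28=75,  q_4=1·5+3=8
a_5=2:  p_5=2·75+47=197,  q_5=2·8+5=21
(x₁, y₁) = (197, 21);  197² − 88·21² = 1 ✓
n=2: (197,21)∘(197,21) = (197·197+88·21·21, 197·21+21·197) = (77617,8274)
n=3: (77617,8274)∘(197,21) = (197·77617+88·21·8274, 197·8274+21·77617) = (30580901,3259935)
n=4: (30580901,3259935)∘(197,21) = (197·30580901+88·21·3259935, 197·3259935+21·30580901) = (12048797377,1284406116)
n=5: (12048797377,1284406116)∘(197,21) = (197·12048797377+88·21·1284406116, 197·1284406116+21·12048797377) = (4747195585637,506052749769)

197 21
77617 8274
30580901 3259935
12048797377 1284406116
4747195585637 506052749769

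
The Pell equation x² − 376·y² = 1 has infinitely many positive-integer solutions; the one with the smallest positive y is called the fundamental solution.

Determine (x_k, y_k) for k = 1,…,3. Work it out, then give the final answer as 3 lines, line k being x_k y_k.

2143295 110532
9187426914049 473805365880
39382732335491159615 2031009343327438668

d=376: √d = [19; 2,1,1,3,1,…,1,2,38] (ℓ=16, even), read p_15/q_15
a_0=19:  p_0=19·1+0=19,  q_0=19·0+1=1
…
a_2=1:  p_2=1·39+19=58,  q_2=1·2+1=3
…
a_10=2:  p_10=2·28834+12953=70621,  q_10=2·1487+668=3642
…
a_14=1:  p_14=1·468441+368986=837427,  q_14=1·24158+19029=43187
a_15=2:  p_15=2·837427+468441=2143295,  q_15=2·43187+24158=110532
→ (2143295, 110532).  Check: 2143295²=4593713457025, 376·110532²=4593713457024, difference 1.
k=2:  x_2 = 2143295·2143295+376·110532·110532 = 9187426914049,  y_2 = 2143295·110532+110532·2143295 = 473805365880
k=3:  x_3 = 2143295·9187426914049+376·110532·473805365880 = 39382732335491159615,  y_3 = 2143295·473805365880+110532·9187426914049 = 2031009343327438668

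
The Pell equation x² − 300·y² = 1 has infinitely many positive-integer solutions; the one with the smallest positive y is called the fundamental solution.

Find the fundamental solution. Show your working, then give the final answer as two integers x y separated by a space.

√300 → a₀=17, period (3,8,3,34); ℓ=4 even so k=3
step 0: (17, 1)  from 17·(1,0) + (0,1)
…
step 2: (433, 25)  from 8·(52,3) + (17,1)
step 3: (1351, 78)  from 3·(433,25) + (52,3)
(x₁, y₁) = (1351, 78);  1351² − 300·78² = 1 ✓

1351 78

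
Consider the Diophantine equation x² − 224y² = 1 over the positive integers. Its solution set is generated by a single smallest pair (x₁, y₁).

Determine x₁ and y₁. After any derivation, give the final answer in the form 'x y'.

15 1

√224 → a₀=14, period (1,28); ℓ=2 even so k=1
a_0=14:  p_0=14·1+0=14,  q_0=14·0+1=1
a_1=1:  p_1=1·14+1=15,  q_1=1·1+0=1
(x₁, y₁) = (15, 1);  15² − 224·1² = 1 ✓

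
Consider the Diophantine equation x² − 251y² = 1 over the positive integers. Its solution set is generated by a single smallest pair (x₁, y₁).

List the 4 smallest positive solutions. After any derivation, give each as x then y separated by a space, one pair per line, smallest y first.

√251 → a₀=15, period (1,5,2,1,2,…,5,1,30); ℓ=14 even so k=13
i=0: a=15 ⇒ p=15, q=1
i=1: a=1 ⇒ p=16, q=1
i=2: a=5 ⇒ p=95, q=6
i=3: a=2 ⇒ p=206, q=13
…
i=5: a=2 ⇒ p=808, q=51
i=6: a=2 ⇒ p=1917, q=121
i=7: a=15 ⇒ p=29563, q=1866
i=8: a=2 ⇒ p=61043, q=3853
i=9: a=2 ⇒ p=151649, q=9572
i=10: a=1 ⇒ p=212692, q=13425
…
i=12: a=5 ⇒ p=3097857, q=195535
i=13: a=1 ⇒ p=3674890, q=231957
→ (3674890, 231957).  Check: 3674890²=13504816512100, 251·231957²=13504816512099, difference 1.
k=2:  x_2 = 3674890·3674890+251·231957·231957 = 27009633024199,  y_2 = 3674890·231957+231957·3674890 = 1704832919460
k=3:  x_3 = 3674890·27009633024199+251·231957·1704832919460 = 198514860608593651330,  y_3 = 3674890·1704832919460+231957·27009633024199 = 12530146894788486843
k=4:  x_4 = 3674890·198514860608593651330+251·231957·12530146894788486843 = 1459040552203802437039183201,  y_4 = 3674890·12530146894788486843+231957·198514860608593651330 = 92093823044376819996025080

3674890 231957
27009633024199 1704832919460
198514860608593651330 12530146894788486843
1459040552203802437039183201 92093823044376819996025080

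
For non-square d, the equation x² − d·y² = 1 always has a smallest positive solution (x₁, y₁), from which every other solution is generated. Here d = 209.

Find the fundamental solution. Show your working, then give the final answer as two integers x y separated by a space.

√209 = [14; 2,5,3,2,3,5,2,28, …], period ℓ=8 (even) → k=7
a_0=14:  p_0=14·1+0=14,  q_0=14·0+1=1
…
a_2=5:  p_2=5·29+14=159,  q_2=5·2+1=11
a_3=3:  p_3=3·159+29=506,  q_3=3·11+2=35
…
a_6=5:  p_6=5·4019+1171=21266,  q_6=5·278+81=1471
a_7=2:  p_7=2·21266+4019=46551,  q_7=2·1471+278=3220
→ (46551, 3220).  Check: 46551²=2166995601, 209·3220²=2166995600, difference 1.

46551 3220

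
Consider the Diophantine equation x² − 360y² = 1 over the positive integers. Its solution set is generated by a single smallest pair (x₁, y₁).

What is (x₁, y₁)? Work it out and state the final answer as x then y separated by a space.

d=360: √d = [18; 1,36] (ℓ=2, even), read p_1/q_1
step 0: (18, 1)  from 18·(1,0) + (0,1)
step 1: (19, 1)  from 1·(18,1) + (1,0)
→ (19, 1).  Check: 19²=361, 360·1²=360, difference 1.

19 1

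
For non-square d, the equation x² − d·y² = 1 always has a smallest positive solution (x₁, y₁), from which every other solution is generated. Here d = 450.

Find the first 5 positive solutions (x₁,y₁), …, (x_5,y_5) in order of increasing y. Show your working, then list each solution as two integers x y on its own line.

d=450: √d = [21; 4,1,2,4,2,1,4,42] (ℓ=8, even), read p_7/q_7
i=0: a=21 ⇒ p=21, q=1
…
i=3: a=2 ⇒ p=297, q=14
i=4: a=4 ⇒ p=1294, q=61
…
i=6: a=1 ⇒ p=4179, q=197
i=7: a=4 ⇒ p=19601, q=924
→ (19601, 924).  Check: 19601²=384199201, 450·924²=384199200, difference 1.
(x_2, y_2) = (19601·19601 + 450·924·924, 19601·924 + 924·19601) = (768398401, 36222648)
(x_3, y_3) = (19601·768398401 + 450·924·36222648, 19601·36222648 + 924·768398401) = (30122754096401, 1420000245972)
(x_4, y_4) = (19601·30122754096401 + 450·924·1420000245972, 19601·1420000245972 + 924·30122754096401) = (1180872205318713601, 55666849606371696)
(x_5, y_5) = (19601·1180872205318713601 + 450·924·55666849606371696, 19601·55666849606371696 + 924·1180872205318713601) = (46292552162781456490001, 2182251836848982980620)

19601 924
768398401 36222648
30122754096401 1420000245972
1180872205318713601 55666849606371696
46292552162781456490001 2182251836848982980620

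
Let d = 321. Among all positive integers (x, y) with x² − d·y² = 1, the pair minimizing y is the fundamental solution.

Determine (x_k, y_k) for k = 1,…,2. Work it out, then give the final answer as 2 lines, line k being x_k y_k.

215 12
92449 5160

d=321: √d = [17; 1,10,1,34] (ℓ=4, even), read p_3/q_3
step 0: (17, 1)  from 17·(1,0) + (0,1)
…
step 2: (197, 11)  from 10·(18,1) + (17,1)
step 3: (215, 12)  from 1·(197,11) + (18,1)
→ (215, 12).  Check: 215²=46225, 321·12²=46224, difference 1.
(215+12√321)^2 = 92449 + 5160√321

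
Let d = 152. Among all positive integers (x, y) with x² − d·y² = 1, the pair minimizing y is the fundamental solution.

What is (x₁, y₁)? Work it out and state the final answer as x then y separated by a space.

d=152: √d = [12; 3,24] (ℓ=2, even), read p_1/q_1
a_0=12:  p_0=12·1+0=12,  q_0=12·0+1=1
a_1=3:  p_1=3·12+1=37,  q_1=3·1+0=3
→ (37, 3).  Check: 37²=1369, 152·3²=1368, difference 1.

37 3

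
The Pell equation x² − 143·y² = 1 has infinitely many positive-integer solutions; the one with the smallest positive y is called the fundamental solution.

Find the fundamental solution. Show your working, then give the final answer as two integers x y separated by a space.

12 1

d=143: √d = [11; 1,22] (ℓ=2, even), read p_1/q_1
a_0=11:  p_0=11·1+0=11,  q_0=11·0+1=1
a_1=1:  p_1=1·11+1=12,  q_1=1·1+0=1
fundamental: x₁=12, y₁=1  (since 144 − 143·1 = 1)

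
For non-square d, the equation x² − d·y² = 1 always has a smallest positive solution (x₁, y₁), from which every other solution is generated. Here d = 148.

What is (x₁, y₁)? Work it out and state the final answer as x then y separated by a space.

73 6

√148 = [12; 6,24, …], period ℓ=2 (even) → k=1
i=0: a=12 ⇒ p=12, q=1
i=1: a=6 ⇒ p=73, q=6
fundamental: x₁=73, y₁=6  (since 5329 − 148·36 = 1)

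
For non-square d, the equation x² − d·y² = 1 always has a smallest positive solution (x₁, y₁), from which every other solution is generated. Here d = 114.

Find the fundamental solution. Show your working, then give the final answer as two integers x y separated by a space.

√114 = [10; 1,2,10,2,1,20, …], period ℓ=6 (even) → k=5
a_0=10:  p_0=10·1+0=10,  q_0=10·0+1=1
…
a_2=2:  p_2=2·11+10=32,  q_2=2·1+1=3
…
a_4=2:  p_4=2·331+32=694,  q_4=2·31+3=65
a_5=1:  p_5=1·694+331=1025,  q_5=1·65+31=96
(x₁, y₁) = (1025, 96);  1025² − 114·96² = 1 ✓

1025 96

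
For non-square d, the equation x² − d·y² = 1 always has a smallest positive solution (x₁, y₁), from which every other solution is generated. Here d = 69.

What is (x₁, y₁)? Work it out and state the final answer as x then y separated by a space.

7775 936

d=69: √d = [8; 3,3,1,4,1,3,3,16] (ℓ=8, even), read p_7/q_7
i=0: a=8 ⇒ p=8, q=1
i=1: a=3 ⇒ p=25, q=3
…
i=4: a=4 ⇒ p=515, q=62
i=5: a=1 ⇒ p=623, q=75
i=6: a=3 ⇒ p=2384, q=287
i=7: a=3 ⇒ p=7775, q=936
(x₁, y₁) = (7775, 936);  7775² − 69·936² = 1 ✓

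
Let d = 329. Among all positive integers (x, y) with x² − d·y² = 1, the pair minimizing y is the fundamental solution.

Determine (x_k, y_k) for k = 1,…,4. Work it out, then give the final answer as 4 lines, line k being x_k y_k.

√329 → a₀=18, period (7,4,2,1,1,4,1,1,2,4,7,36); ℓ=12 even so k=11
step 0: (18, 1)  from 18·(1,0) + (0,1)
…
step 2: (526, 29)  from 4·(127,7) + (18,1)
step 3: (1179, 65)  from 2·(526,29) + (127,7)
step 4: (1705, 94)  from 1·(1179,65) + (526,29)
…
step 8: (29366, 1619)  from 1·(16125,889) + (13241,730)
step 9: (74857, 4127)  from 2·(29366,1619) + (16125,889)
step 10: (328794, 18127)  from 4·(74857,4127) + (29366,1619)
step 11: (2376415, 131016)  from 7·(328794,18127) + (74857,4127)
(x₁, y₁) = (2376415, 131016);  2376415² − 329·131016² = 1 ✓
k=2:  x_2 = 2376415·2376415+329·131016·131016 = 11294696504449,  y_2 = 2376415·131016+131016·2376415 = 622696775280
k=3:  x_3 = 2376415·11294696504449+329·131016·622696775280 = 53681772387237964255,  y_3 = 2376415·622696775280+131016·11294696504449 = 2959571914453911384
k=4:  x_4 = 2376415·53681772387237964255+329·131016·2959571914453911384 = 255140338255224918953587201,  y_4 = 2376415·2959571914453911384+131016·53681772387237964255 = 14066342182173360946441440

2376415 131016
11294696504449 622696775280
53681772387237964255 2959571914453911384
255140338255224918953587201 14066342182173360946441440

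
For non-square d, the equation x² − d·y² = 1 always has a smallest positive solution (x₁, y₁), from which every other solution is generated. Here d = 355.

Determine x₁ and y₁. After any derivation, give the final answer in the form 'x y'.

954809 50676

√355 → a₀=18, period (1,5,3,3,1,6,1,3,3,5,1,36); ℓ=12 even so k=11
k=0  a_k=18  p_k/q_k = 18/1
k=1  a_k=1  p_k/q_k = 19/1
k=2  a_k=5  p_k/q_k = 113/6
…
k=5  a_k=1  p_k/q_k = 1545/82
…
k=7  a_k=1  p_k/q_k = 12002/637
…
k=10  a_k=5  p_k/q_k = 803418/42641
k=11  a_k=1  p_k/q_k = 954809/50676
(x₁, y₁) = (954809, 50676);  954809² − 355·50676² = 1 ✓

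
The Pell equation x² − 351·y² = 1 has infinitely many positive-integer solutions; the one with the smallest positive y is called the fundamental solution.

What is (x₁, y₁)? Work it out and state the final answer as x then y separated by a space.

d=351: √d = [18; 1,2,1,3,2,2,2,3,1,2,1,36] (ℓ=12, even), read p_11/q_11
a_0=18:  p_0=18·1+0=18,  q_0=18·0+1=1
a_1=1:  p_1=1·18+1=19,  q_1=1·1+0=1
a_2=2:  p_2=2·19+18=56,  q_2=2·1+1=3
…
a_4=3:  p_4=3·75+56=281,  q_4=3·4+3=15
…
a_7=2:  p_7=2·1555+637=3747,  q_7=2·83+34=200
…
a_9=1:  p_9=1·12796+3747=16543,  q_9=1·683+200=883
a_10=2:  p_10=2·16543+12796=45882,  q_10=2·883+683=2449
a_11=1:  p_11=1·45882+16543=62425,  q_11=1·2449+883=3332
→ (62425, 3332).  Check: 62425²=3896880625, 351·3332²=3896880624, difference 1.

62425 3332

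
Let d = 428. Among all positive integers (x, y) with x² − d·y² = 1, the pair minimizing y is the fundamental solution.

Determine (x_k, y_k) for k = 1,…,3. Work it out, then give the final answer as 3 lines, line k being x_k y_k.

[20; 1,2,4,1,5,10,5,1,4,2,1,40] for √428; ℓ=12 ⇒ convergent index 11
k=0  a_k=20  p_k/q_k = 20/1
…
k=2  a_k=2  p_k/q_k = 62/3
…
k=4  a_k=1  p_k/q_k = 331/16
k=5  a_k=5  p_k/q_k = 1924/93
…
k=7  a_k=5  p_k/q_k = 99779/4823
…
k=9  a_k=4  p_k/q_k = 577179/27899
k=10  a_k=2  p_k/q_k = 1273708/61567
k=11  a_k=1  p_k/q_k = 1850887/89466
fundamental: x₁=1850887, y₁=89466  (since 3425782686769 − 428·8004165156 = 1)
(1850887+89466√428)^2 = 6851565373537 + 331182912684√428
(1850887+89466√428)^3 = 25362946559057703751 + 1225964295417811950√428

1850887 89466
6851565373537 331182912684
25362946559057703751 1225964295417811950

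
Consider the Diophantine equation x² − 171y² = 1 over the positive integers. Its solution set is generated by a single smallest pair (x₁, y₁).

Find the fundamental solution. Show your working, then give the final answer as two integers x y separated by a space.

170 13

[13; 13,26] for √171; ℓ=2 ⇒ convergent index 1
a_0=13:  p_0=13·1+0=13,  q_0=13·0+1=1
a_1=13:  p_1=13·13+1=170,  q_1=13·1+0=13
→ (170, 13).  Check: 170²=28900, 171·13²=28899, difference 1.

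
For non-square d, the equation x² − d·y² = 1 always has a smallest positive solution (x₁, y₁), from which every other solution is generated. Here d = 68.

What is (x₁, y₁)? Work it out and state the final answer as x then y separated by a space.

d=68: √d = [8; 4,16] (ℓ=2, even), read p_1/q_1
step 0: (8, 1)  from 8·(1,0) + (0,1)
step 1: (33, 4)  from 4·(8,1) + (1,0)
→ (33, 4).  Check: 33²=1089, 68·4²=1088, difference 1.

33 4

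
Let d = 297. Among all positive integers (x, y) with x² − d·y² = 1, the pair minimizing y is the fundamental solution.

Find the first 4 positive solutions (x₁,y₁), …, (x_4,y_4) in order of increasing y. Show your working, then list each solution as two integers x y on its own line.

d=297: √d = [17; 4,3,1,1,2,1,1,3,4,34] (ℓ=10, even), read p_9/q_9
i=0: a=17 ⇒ p=17, q=1
…
i=4: a=1 ⇒ p=517, q=30
i=5: a=2 ⇒ p=1327, q=77
…
i=7: a=1 ⇒ p=3171, q=184
i=8: a=3 ⇒ p=11357, q=659
i=9: a=4 ⇒ p=48599, q=2820
→ (48599, 2820).  Check: 48599²=2361862801, 297·2820²=2361862800, difference 1.
n=2: (48599,2820)∘(48599,2820) = (48599·48599+297·2820·2820, 48599·2820+2820·48599) = (4723725601,274098360)
n=3: (4723725601,274098360)∘(48599,2820) = (48599·4723725601+297·2820·274098360, 48599·274098360+2820·4723725601) = (459136680917399,26641812392460)
n=4: (459136680917399,26641812392460)∘(48599,2820) = (48599·459136680917399+297·2820·26641812392460, 48599·26641812392460+2820·459136680917399) = (44627167107085622401,2589530880648228720)

48599 2820
4723725601 274098360
459136680917399 26641812392460
44627167107085622401 2589530880648228720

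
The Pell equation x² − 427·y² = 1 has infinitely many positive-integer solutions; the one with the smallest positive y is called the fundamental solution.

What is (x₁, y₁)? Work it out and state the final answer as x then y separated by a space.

62 3

√427 = [20; 1,1,1,40, …], period ℓ=4 (even) → k=3
k=0  a_k=20  p_k/q_k = 20/1
…
k=2  a_k=1  p_k/q_k = 41/2
k=3  a_k=1  p_k/q_k = 62/3
fundamental: x₁=62, y₁=3  (since 3844 − 427·9 = 1)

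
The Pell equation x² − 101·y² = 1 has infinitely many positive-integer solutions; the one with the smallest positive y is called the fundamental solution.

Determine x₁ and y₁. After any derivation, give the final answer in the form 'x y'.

[10; 20] for √101; ℓ=1 ⇒ convergent index 1
k=0  a_k=10  p_k/q_k = 10/1
k=1  a_k=20  p_k/q_k = 201/20
fundamental: x₁=201, y₁=20  (since 40401 − 101·400 = 1)

201 20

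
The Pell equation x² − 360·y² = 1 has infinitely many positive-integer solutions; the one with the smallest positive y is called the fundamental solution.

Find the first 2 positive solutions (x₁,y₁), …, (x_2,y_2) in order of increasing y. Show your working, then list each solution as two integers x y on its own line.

[18; 1,36] for √360; ℓ=2 ⇒ convergent index 1
i=0: a=18 ⇒ p=18, q=1
i=1: a=1 ⇒ p=19, q=1
→ (19, 1).  Check: 19²=361, 360·1²=360, difference 1.
k=2:  x_2 = 19·19+360·1·1 = 721,  y_2 = 19·1+1·19 = 38

19 1
721 38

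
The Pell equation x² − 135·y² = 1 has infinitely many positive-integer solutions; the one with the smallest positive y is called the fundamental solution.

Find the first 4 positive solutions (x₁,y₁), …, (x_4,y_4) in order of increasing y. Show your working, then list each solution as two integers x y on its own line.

244 21
119071 10248
58106404 5001003
28355806081 2440479216

√135 = [11; 1,1,1,1,1,1,1,22, …], period ℓ=8 (even) → k=7
a_0=11:  p_0=11·1+0=11,  q_0=11·0+1=1
…
a_2=1:  p_2=1·12+11=23,  q_2=1·1+1=2
a_3=1:  p_3=1·23+12=35,  q_3=1·2+1=3
…
a_6=1:  p_6=1·93+58=151,  q_6=1·8+5=13
a_7=1:  p_7=1·151+93=244,  q_7=1·13+8=21
(x₁, y₁) = (244, 21);  244² − 135·21² = 1 ✓
(x_2, y_2) = (244·244 + 135·21·21, 244·21 + 21·244) = (119071, 10248)
(x_3, y_3) = (244·119071 + 135·21·10248, 244·10248 + 21·119071) = (58106404, 5001003)
(x_4, y_4) = (244·58106404 + 135·21·5001003, 244·5001003 + 21·58106404) = (28355806081, 2440479216)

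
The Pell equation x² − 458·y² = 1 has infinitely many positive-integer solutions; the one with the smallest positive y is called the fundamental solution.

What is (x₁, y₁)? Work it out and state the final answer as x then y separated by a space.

√458 = [21; 2,2,42, …], period ℓ=3 (odd) → k=5
step 0: (21, 1)  from 21·(1,0) + (0,1)
…
step 4: (9181, 429)  from 2·(4537,212) + (107,5)
step 5: (22899, 1070)  from 2·(9181,429) + (4537,212)
fundamental: x₁=22899, y₁=1070  (since 524364201 − 458·1144900 = 1)

22899 1070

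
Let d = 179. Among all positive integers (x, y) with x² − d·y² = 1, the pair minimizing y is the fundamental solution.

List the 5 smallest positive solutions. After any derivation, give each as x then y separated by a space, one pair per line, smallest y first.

4190210 313191
35115719688199 2624672120220
294284479589372473370 21995854729733779209
2466227538440333747559727201 184334500894152933286567560
20668022587695847460244899657331050 1544800537983355129318686777395991

√179 = [13; 2,1,1,1,3,…,1,2,26, …], period ℓ=14 (even) → k=13
i=0: a=13 ⇒ p=13, q=1
…
i=2: a=1 ⇒ p=40, q=3
i=3: a=1 ⇒ p=67, q=5
…
i=6: a=5 ⇒ p=2047, q=153
i=7: a=13 ⇒ p=26999, q=2018
i=8: a=5 ⇒ p=137042, q=10243
i=9: a=3 ⇒ p=438125, q=32747
i=10: a=1 ⇒ p=575167, q=42990
…
i=12: a=1 ⇒ p=1588459, q=118727
i=13: a=2 ⇒ p=4190210, q=313191
(x₁, y₁) = (4190210, 313191);  4190210² − 179·313191² = 1 ✓
(x_2, y_2) = (4190210·4190210 + 179·313191·313191, 4190210·313191 + 313191·4190210) = (35115719688199, 2624672120220)
(x_3, y_3) = (4190210·35115719688199 + 179·313191·2624672120220, 4190210·2624672120220 + 313191·35115719688199) = (294284479589372473370, 21995854729733779209)
(x_4, y_4) = (4190210·294284479589372473370 + 179·313191·21995854729733779209, 4190210·21995854729733779209 + 313191·294284479589372473370) = (2466227538440333747559727201, 184334500894152933286567560)
(x_5, y_5) = (4190210·2466227538440333747559727201 + 179·313191·184334500894152933286567560, 4190210·184334500894152933286567560 + 313191·2466227538440333747559727201) = (20668022587695847460244899657331050, 1544800537983355129318686777395991)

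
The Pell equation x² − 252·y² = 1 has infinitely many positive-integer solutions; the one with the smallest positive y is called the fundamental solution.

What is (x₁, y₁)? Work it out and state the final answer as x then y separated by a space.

√252 = [15; 1,6,1,30, …], period ℓ=4 (even) → k=3
step 0: (15, 1)  from 15·(1,0) + (0,1)
…
step 2: (111, 7)  from 6·(16,1) + (15,1)
step 3: (127, 8)  from 1·(111,7) + (16,1)
fundamental: x₁=127, y₁=8  (since 16129 − 252·64 = 1)

127 8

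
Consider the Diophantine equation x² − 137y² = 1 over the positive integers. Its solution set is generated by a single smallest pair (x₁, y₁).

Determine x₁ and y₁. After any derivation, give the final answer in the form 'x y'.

√137 → a₀=11, period (1,2,2,1,1,2,2,1,22); ℓ=9 odd so k=17
a_0=11:  p_0=11·1+0=11,  q_0=11·0+1=1
…
a_3=2:  p_3=2·35+12=82,  q_3=2·3+1=7
…
a_5=1:  p_5=1·117+82=199,  q_5=1·10+7=17
a_6=2:  p_6=2·199+117=515,  q_6=2·17+10=44
a_7=2:  p_7=2·515+199=1229,  q_7=2·44+17=105
a_8=1:  p_8=1·1229+515=1744,  q_8=1·105+44=149
a_9=22:  p_9=22·1744+1229=39597,  q_9=22·149+105=3383
a_10=1:  p_10=1·39597+1744=41341,  q_10=1·3383+149=3532
…
a_12=2:  p_12=2·122279+41341=285899,  q_12=2·10447+3532=24426
a_13=1:  p_13=1·285899+122279=408178,  q_13=1·24426+10447=34873
…
a_16=2:  p_16=2·1796332+694077=4286741,  q_16=2·153471+59299=366241
a_17=1:  p_17=1·4286741+1796332=6083073,  q_17=1·366241+153471=519712
fundamental: x₁=6083073, y₁=519712  (since 37003777123329 − 137·270100562944 = 1)

6083073 519712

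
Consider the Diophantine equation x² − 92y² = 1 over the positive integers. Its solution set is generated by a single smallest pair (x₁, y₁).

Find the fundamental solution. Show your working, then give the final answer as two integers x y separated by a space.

[9; 1,1,2,4,2,1,1,18] for √92; ℓ=8 ⇒ convergent index 7
a_0=9:  p_0=9·1+0=9,  q_0=9·0+1=1
…
a_2=1:  p_2=1·10+9=19,  q_2=1·1+1=2
…
a_4=4:  p_4=4·48+19=211,  q_4=4·5+2=22
a_5=2:  p_5=2·211+48=470,  q_5=2·22+5=49
a_6=1:  p_6=1·470+211=681,  q_6=1·49+22=71
a_7=1:  p_7=1·681+470=1151,  q_7=1·71+49=120
fundamental: x₁=1151, y₁=120  (since 1324801 − 92·14400 = 1)

1151 120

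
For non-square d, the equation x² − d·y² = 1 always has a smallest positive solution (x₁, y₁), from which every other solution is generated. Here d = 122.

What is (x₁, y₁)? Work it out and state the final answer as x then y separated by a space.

243 22

√122 → a₀=11, period (22); ℓ=1 odd so k=1
step 0: (11, 1)  from 11·(1,0) + (0,1)
step 1: (243, 22)  from 22·(11,1) + (1,0)
(x₁, y₁) = (243, 22);  243² − 122·22² = 1 ✓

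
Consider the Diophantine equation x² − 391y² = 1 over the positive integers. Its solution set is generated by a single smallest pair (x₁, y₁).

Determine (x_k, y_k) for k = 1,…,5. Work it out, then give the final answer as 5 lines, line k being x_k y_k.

7338680 371133
107712448284799 5447252648880
1580934379957370111960 79951288138564985667
23203943031010998074028940801 1173473838473442730776750240
340572625285638001757449457184853400 17223497977856489447705304337580733

d=391: √d = [19; 1,3,2,2,1,…,3,1,38] (ℓ=16, even), read p_15/q_15
i=0: a=19 ⇒ p=19, q=1
i=1: a=1 ⇒ p=20, q=1
…
i=3: a=2 ⇒ p=178, q=9
i=4: a=2 ⇒ p=435, q=22
i=5: a=1 ⇒ p=613, q=31
i=6: a=1 ⇒ p=1048, q=53
i=7: a=2 ⇒ p=2709, q=137
i=8: a=19 ⇒ p=52519, q=2656
i=9: a=2 ⇒ p=107747, q=5449
i=10: a=1 ⇒ p=160266, q=8105
…
i=12: a=2 ⇒ p=696292, q=35213
…
i=14: a=3 ⇒ p=5678083, q=287153
i=15: a=1 ⇒ p=7338680, q=371133
fundamental: x₁=7338680, y₁=371133  (since 53856224142400 − 391·137739703689 = 1)
n=2: (7338680,371133)∘(7338680,371133) = (7338680·7338680+391·371133·371133, 7338680·371133+371133·7338680) = (107712448284799,5447252648880)
n=3: (107712448284799,5447252648880)∘(7338680,371133) = (7338680·107712448284799+391·371133·5447252648880, 7338680·5447252648880+371133·107712448284799) = (1580934379957370111960,79951288138564985667)
n=4: (1580934379957370111960,79951288138564985667)∘(7338680,371133) = (7338680·1580934379957370111960+391·371133·79951288138564985667, 7338680·79951288138564985667+371133·1580934379957370111960) = (23203943031010998074028940801,1173473838473442730776750240)
n=5: (23203943031010998074028940801,1173473838473442730776750240)∘(7338680,371133) = (7338680·23203943031010998074028940801+391·371133·1173473838473442730776750240, 7338680·1173473838473442730776750240+371133·23203943031010998074028940801) = (340572625285638001757449457184853400,17223497977856489447705304337580733)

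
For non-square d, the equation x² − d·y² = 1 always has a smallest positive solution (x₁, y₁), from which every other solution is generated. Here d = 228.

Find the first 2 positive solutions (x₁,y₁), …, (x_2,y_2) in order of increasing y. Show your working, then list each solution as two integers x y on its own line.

151 10
45601 3020

√228 → a₀=15, period (10,30); ℓ=2 even so k=1
step 0: (15, 1)  from 15·(1,0) + (0,1)
step 1: (151, 10)  from 10·(15,1) + (1,0)
→ (151, 10).  Check: 151²=22801, 228·10²=22800, difference 1.
(x_2, y_2) = (151·151 + 228·10·10, 151·10 + 10·151) = (45601, 3020)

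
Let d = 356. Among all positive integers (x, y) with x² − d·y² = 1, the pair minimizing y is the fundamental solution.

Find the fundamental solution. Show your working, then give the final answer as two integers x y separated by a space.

[18; 1,6,1,1,2,…,6,1,36] for √356; ℓ=14 ⇒ convergent index 13
k=0  a_k=18  p_k/q_k = 18/1
k=1  a_k=1  p_k/q_k = 19/1
k=2  a_k=6  p_k/q_k = 132/7
…
k=5  a_k=2  p_k/q_k = 717/38
k=6  a_k=1  p_k/q_k = 1000/53
k=7  a_k=8  p_k/q_k = 8717/462
k=8  a_k=1  p_k/q_k = 9717/515
…
k=11  a_k=1  p_k/q_k = 66019/3499
k=12  a_k=6  p_k/q_k = 433982/23001
k=13  a_k=1  p_k/q_k = 500001/26500
(x₁, y₁) = (500001, 26500);  500001² − 356·26500² = 1 ✓

500001 26500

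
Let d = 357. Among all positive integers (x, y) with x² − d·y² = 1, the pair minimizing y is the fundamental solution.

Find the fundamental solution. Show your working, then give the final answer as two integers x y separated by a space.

d=357: √d = [18; 1,8,2,8,1,36] (ℓ=6, even), read p_5/q_5
a_0=18:  p_0=18·1+0=18,  q_0=18·0+1=1
a_1=1:  p_1=1·18+1=19,  q_1=1·1+0=1
a_2=8:  p_2=8·19+18=170,  q_2=8·1+1=9
a_3=2:  p_3=2·170+19=359,  q_3=2·9+1=19
a_4=8:  p_4=8·359+170=3042,  q_4=8·19+9=161
a_5=1:  p_5=1·3042+359=3401,  q_5=1·161+19=180
→ (3401, 180).  Check: 3401²=11566801, 357·180²=11566800, difference 1.

3401 180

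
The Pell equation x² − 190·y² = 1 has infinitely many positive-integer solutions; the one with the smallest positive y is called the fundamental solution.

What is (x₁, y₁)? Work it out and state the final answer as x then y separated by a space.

52021 3774

d=190: √d = [13; 1,3,1,1,1,…,3,1,26] (ℓ=14, even), read p_13/q_13
a_0=13:  p_0=13·1+0=13,  q_0=13·0+1=1
…
a_2=3:  p_2=3·14+13=55,  q_2=3·1+1=4
…
a_4=1:  p_4=1·69+55=124,  q_4=1·5+4=9
a_5=1:  p_5=1·124+69=193,  q_5=1·9+5=14
…
a_7=2:  p_7=2·510+193=1213,  q_7=2·37+14=88
a_8=2:  p_8=2·1213+510=2936,  q_8=2·88+37=213
a_9=1:  p_9=1·2936+1213=4149,  q_9=1·213+88=301
a_10=1:  p_10=1·4149+2936=7085,  q_10=1·301+213=514
a_11=1:  p_11=1·7085+4149=11234,  q_11=1·514+301=815
a_12=3:  p_12=3·11234+7085=40787,  q_12=3·815+514=2959
a_13=1:  p_13=1·40787+11234=52021,  q_13=1·2959+815=3774
(x₁, y₁) = (52021, 3774);  52021² − 190·3774² = 1 ✓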